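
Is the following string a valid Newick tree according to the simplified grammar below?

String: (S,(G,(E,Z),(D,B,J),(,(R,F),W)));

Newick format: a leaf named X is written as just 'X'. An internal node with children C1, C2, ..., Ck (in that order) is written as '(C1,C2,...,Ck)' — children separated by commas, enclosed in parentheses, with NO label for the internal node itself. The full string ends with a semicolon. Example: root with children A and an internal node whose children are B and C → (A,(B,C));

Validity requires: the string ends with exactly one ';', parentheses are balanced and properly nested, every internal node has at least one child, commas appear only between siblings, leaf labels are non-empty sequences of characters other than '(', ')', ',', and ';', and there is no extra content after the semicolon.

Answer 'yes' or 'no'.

Answer: no

Derivation:
Input: (S,(G,(E,Z),(D,B,J),(,(R,F),W)));
Paren balance: 6 '(' vs 6 ')' OK
Ends with single ';': True
Full parse: FAILS (empty leaf label at pos 21)
Valid: False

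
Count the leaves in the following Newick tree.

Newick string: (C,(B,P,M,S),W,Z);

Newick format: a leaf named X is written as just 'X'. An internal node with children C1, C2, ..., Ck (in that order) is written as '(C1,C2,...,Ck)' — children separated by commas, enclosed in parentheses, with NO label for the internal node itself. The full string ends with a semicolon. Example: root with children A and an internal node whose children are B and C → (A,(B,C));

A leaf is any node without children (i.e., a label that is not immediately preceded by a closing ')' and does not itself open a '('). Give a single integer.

Newick: (C,(B,P,M,S),W,Z);
Scan left-to-right; a leaf is any maximal label run not followed by '(':
  pos 1: leaf 'C' → count = 1
  pos 4: leaf 'B' → count = 2
  pos 6: leaf 'P' → count = 3
  pos 8: leaf 'M' → count = 4
  pos 10: leaf 'S' → count = 5
  pos 13: leaf 'W' → count = 6
  pos 15: leaf 'Z' → count = 7
Total leaves: 7

Answer: 7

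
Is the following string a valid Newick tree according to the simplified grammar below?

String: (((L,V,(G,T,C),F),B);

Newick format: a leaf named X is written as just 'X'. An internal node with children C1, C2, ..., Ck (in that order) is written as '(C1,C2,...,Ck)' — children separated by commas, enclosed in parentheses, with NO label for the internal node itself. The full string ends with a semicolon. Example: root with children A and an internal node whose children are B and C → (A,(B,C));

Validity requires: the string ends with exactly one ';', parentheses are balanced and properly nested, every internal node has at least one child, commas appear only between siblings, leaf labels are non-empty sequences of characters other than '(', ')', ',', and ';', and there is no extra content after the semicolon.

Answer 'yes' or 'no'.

Answer: no

Derivation:
Input: (((L,V,(G,T,C),F),B);
Paren balance: 4 '(' vs 3 ')' MISMATCH
Ends with single ';': True
Full parse: FAILS (expected , or ) at pos 20)
Valid: False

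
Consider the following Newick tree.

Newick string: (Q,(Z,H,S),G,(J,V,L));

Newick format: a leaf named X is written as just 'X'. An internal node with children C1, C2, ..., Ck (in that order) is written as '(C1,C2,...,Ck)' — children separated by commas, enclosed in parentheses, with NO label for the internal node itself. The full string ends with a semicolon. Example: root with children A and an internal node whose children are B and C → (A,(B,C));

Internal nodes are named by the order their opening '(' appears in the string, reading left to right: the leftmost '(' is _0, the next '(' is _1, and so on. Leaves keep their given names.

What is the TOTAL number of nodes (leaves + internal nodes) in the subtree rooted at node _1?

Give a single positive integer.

Newick: (Q,(Z,H,S),G,(J,V,L));
Locate _1: it is the '(' at position 3 (the 2nd '(' reading left to right).
Query: subtree rooted at _1
_1: subtree_size = 1 + 3
  Z: subtree_size = 1 + 0
  H: subtree_size = 1 + 0
  S: subtree_size = 1 + 0
Total subtree size of _1: 4

Answer: 4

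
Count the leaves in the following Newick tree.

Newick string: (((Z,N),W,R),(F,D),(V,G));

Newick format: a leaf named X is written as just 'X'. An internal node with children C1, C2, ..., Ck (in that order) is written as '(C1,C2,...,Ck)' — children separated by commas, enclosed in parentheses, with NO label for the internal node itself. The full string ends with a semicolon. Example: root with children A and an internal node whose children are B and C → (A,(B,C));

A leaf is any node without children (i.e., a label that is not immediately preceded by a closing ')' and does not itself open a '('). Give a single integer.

Newick: (((Z,N),W,R),(F,D),(V,G));
Scan left-to-right; a leaf is any maximal label run not followed by '(':
  pos 3: leaf 'Z' → count = 1
  pos 5: leaf 'N' → count = 2
  pos 8: leaf 'W' → count = 3
  pos 10: leaf 'R' → count = 4
  pos 14: leaf 'F' → count = 5
  pos 16: leaf 'D' → count = 6
  pos 20: leaf 'V' → count = 7
  pos 22: leaf 'G' → count = 8
Total leaves: 8

Answer: 8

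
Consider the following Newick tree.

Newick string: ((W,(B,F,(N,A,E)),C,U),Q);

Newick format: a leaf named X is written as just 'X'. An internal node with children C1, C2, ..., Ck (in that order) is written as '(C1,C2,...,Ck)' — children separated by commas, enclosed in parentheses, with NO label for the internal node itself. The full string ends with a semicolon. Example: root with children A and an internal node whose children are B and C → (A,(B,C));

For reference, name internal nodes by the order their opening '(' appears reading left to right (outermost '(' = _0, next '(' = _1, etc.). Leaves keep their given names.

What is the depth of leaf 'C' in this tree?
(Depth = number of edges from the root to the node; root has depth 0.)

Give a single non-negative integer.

Answer: 2

Derivation:
Newick: ((W,(B,F,(N,A,E)),C,U),Q);
Naming internals by '(' encounter order: outermost '(' = _0, next = _1, ...
Query node: C
Path from root: _0 -> _1 -> C
Depth of C: 2 (number of edges from root)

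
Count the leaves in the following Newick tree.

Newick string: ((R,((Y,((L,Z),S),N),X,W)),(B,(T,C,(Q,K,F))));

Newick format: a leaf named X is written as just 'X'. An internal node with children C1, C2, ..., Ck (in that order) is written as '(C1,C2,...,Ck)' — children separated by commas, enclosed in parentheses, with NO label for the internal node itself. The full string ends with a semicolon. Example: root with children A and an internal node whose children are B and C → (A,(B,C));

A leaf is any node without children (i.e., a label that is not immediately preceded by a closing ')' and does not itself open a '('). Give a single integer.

Answer: 14

Derivation:
Newick: ((R,((Y,((L,Z),S),N),X,W)),(B,(T,C,(Q,K,F))));
Scan left-to-right; a leaf is any maximal label run not followed by '(':
  pos 2: leaf 'R' → count = 1
  pos 6: leaf 'Y' → count = 2
  pos 10: leaf 'L' → count = 3
  pos 12: leaf 'Z' → count = 4
  pos 15: leaf 'S' → count = 5
  pos 18: leaf 'N' → count = 6
  pos 21: leaf 'X' → count = 7
  pos 23: leaf 'W' → count = 8
  pos 28: leaf 'B' → count = 9
  pos 31: leaf 'T' → count = 10
  pos 33: leaf 'C' → count = 11
  pos 36: leaf 'Q' → count = 12
  pos 38: leaf 'K' → count = 13
  pos 40: leaf 'F' → count = 14
Total leaves: 14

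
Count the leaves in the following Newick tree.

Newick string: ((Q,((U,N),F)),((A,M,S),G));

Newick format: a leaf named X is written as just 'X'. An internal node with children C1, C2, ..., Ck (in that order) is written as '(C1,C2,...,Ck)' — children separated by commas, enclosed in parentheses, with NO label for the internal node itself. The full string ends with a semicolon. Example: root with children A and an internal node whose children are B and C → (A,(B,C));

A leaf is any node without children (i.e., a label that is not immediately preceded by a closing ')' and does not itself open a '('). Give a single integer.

Answer: 8

Derivation:
Newick: ((Q,((U,N),F)),((A,M,S),G));
Scan left-to-right; a leaf is any maximal label run not followed by '(':
  pos 2: leaf 'Q' → count = 1
  pos 6: leaf 'U' → count = 2
  pos 8: leaf 'N' → count = 3
  pos 11: leaf 'F' → count = 4
  pos 17: leaf 'A' → count = 5
  pos 19: leaf 'M' → count = 6
  pos 21: leaf 'S' → count = 7
  pos 24: leaf 'G' → count = 8
Total leaves: 8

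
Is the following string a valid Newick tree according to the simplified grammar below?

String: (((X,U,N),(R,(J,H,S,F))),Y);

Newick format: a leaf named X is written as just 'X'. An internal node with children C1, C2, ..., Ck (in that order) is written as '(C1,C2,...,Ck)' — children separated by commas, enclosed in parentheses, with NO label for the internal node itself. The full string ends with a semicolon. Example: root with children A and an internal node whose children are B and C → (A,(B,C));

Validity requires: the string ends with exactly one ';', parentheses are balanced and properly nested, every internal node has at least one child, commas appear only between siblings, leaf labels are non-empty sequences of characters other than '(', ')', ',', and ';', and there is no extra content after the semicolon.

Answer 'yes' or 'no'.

Answer: yes

Derivation:
Input: (((X,U,N),(R,(J,H,S,F))),Y);
Paren balance: 5 '(' vs 5 ')' OK
Ends with single ';': True
Full parse: OK
Valid: True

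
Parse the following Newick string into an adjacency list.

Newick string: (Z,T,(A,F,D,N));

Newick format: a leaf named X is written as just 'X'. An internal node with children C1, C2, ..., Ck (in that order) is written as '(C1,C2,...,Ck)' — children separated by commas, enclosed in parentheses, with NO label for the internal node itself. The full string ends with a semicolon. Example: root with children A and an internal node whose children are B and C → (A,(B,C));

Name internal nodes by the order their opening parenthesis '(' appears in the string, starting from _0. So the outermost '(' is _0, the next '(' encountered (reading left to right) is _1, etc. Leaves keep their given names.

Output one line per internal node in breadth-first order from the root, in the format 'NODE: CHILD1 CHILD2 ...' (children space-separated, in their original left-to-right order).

Input: (Z,T,(A,F,D,N));
Scanning left-to-right, naming '(' by encounter order:
  pos 0: '(' -> open internal node _0 (depth 1)
  pos 5: '(' -> open internal node _1 (depth 2)
  pos 13: ')' -> close internal node _1 (now at depth 1)
  pos 14: ')' -> close internal node _0 (now at depth 0)
Total internal nodes: 2
BFS adjacency from root:
  _0: Z T _1
  _1: A F D N

Answer: _0: Z T _1
_1: A F D N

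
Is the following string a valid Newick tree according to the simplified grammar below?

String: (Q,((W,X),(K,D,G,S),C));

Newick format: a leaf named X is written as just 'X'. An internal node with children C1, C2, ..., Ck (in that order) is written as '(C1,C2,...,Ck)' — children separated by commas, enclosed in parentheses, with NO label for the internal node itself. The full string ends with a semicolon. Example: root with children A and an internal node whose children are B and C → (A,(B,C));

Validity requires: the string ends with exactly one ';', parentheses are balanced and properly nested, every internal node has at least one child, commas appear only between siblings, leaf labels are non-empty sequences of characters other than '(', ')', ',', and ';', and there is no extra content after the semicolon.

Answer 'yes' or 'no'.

Input: (Q,((W,X),(K,D,G,S),C));
Paren balance: 4 '(' vs 4 ')' OK
Ends with single ';': True
Full parse: OK
Valid: True

Answer: yes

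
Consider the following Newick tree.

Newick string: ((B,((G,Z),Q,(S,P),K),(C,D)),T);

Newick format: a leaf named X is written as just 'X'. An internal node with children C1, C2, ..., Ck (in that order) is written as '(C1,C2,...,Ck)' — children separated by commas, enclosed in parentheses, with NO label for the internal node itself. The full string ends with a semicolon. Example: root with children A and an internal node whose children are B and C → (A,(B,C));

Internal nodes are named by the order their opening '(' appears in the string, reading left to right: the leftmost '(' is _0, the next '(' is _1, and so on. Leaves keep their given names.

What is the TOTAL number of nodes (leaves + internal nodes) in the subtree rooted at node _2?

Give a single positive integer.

Answer: 9

Derivation:
Newick: ((B,((G,Z),Q,(S,P),K),(C,D)),T);
Locate _2: it is the '(' at position 4 (the 3rd '(' reading left to right).
Query: subtree rooted at _2
_2: subtree_size = 1 + 8
  _3: subtree_size = 1 + 2
    G: subtree_size = 1 + 0
    Z: subtree_size = 1 + 0
  Q: subtree_size = 1 + 0
  _4: subtree_size = 1 + 2
    S: subtree_size = 1 + 0
    P: subtree_size = 1 + 0
  K: subtree_size = 1 + 0
Total subtree size of _2: 9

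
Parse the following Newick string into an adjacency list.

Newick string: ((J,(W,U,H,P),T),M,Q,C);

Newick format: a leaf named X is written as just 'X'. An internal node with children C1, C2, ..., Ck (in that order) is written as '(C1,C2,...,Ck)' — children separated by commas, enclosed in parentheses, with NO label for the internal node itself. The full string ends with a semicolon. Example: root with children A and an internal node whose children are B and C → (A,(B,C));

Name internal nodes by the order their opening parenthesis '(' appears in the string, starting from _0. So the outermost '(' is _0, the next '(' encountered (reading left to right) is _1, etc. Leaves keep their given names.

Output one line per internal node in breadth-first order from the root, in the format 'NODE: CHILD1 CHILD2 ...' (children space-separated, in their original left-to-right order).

Answer: _0: _1 M Q C
_1: J _2 T
_2: W U H P

Derivation:
Input: ((J,(W,U,H,P),T),M,Q,C);
Scanning left-to-right, naming '(' by encounter order:
  pos 0: '(' -> open internal node _0 (depth 1)
  pos 1: '(' -> open internal node _1 (depth 2)
  pos 4: '(' -> open internal node _2 (depth 3)
  pos 12: ')' -> close internal node _2 (now at depth 2)
  pos 15: ')' -> close internal node _1 (now at depth 1)
  pos 22: ')' -> close internal node _0 (now at depth 0)
Total internal nodes: 3
BFS adjacency from root:
  _0: _1 M Q C
  _1: J _2 T
  _2: W U H P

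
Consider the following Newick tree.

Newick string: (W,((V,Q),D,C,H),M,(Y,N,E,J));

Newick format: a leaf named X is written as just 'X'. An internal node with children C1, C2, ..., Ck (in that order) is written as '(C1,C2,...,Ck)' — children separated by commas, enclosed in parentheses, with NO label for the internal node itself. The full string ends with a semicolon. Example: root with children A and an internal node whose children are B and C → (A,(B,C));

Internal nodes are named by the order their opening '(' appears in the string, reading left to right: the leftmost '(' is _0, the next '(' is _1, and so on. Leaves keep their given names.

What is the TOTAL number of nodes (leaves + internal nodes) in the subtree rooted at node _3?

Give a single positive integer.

Answer: 5

Derivation:
Newick: (W,((V,Q),D,C,H),M,(Y,N,E,J));
Locate _3: it is the '(' at position 19 (the 4th '(' reading left to right).
Query: subtree rooted at _3
_3: subtree_size = 1 + 4
  Y: subtree_size = 1 + 0
  N: subtree_size = 1 + 0
  E: subtree_size = 1 + 0
  J: subtree_size = 1 + 0
Total subtree size of _3: 5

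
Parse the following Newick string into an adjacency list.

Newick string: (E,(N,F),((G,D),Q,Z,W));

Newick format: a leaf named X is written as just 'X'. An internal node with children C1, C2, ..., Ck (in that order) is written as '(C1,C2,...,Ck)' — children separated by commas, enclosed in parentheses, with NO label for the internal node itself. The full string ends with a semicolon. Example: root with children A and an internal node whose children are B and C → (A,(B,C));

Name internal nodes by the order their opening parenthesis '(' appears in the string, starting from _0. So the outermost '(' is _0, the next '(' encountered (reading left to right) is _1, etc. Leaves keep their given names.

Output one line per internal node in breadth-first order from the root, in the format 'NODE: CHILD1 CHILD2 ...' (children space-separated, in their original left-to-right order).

Input: (E,(N,F),((G,D),Q,Z,W));
Scanning left-to-right, naming '(' by encounter order:
  pos 0: '(' -> open internal node _0 (depth 1)
  pos 3: '(' -> open internal node _1 (depth 2)
  pos 7: ')' -> close internal node _1 (now at depth 1)
  pos 9: '(' -> open internal node _2 (depth 2)
  pos 10: '(' -> open internal node _3 (depth 3)
  pos 14: ')' -> close internal node _3 (now at depth 2)
  pos 21: ')' -> close internal node _2 (now at depth 1)
  pos 22: ')' -> close internal node _0 (now at depth 0)
Total internal nodes: 4
BFS adjacency from root:
  _0: E _1 _2
  _1: N F
  _2: _3 Q Z W
  _3: G D

Answer: _0: E _1 _2
_1: N F
_2: _3 Q Z W
_3: G D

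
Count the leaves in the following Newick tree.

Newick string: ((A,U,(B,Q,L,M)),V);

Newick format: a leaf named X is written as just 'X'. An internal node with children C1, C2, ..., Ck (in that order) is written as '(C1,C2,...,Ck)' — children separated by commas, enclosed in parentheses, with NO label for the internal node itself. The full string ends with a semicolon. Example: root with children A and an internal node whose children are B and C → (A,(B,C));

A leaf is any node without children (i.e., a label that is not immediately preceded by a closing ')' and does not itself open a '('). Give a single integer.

Newick: ((A,U,(B,Q,L,M)),V);
Scan left-to-right; a leaf is any maximal label run not followed by '(':
  pos 2: leaf 'A' → count = 1
  pos 4: leaf 'U' → count = 2
  pos 7: leaf 'B' → count = 3
  pos 9: leaf 'Q' → count = 4
  pos 11: leaf 'L' → count = 5
  pos 13: leaf 'M' → count = 6
  pos 17: leaf 'V' → count = 7
Total leaves: 7

Answer: 7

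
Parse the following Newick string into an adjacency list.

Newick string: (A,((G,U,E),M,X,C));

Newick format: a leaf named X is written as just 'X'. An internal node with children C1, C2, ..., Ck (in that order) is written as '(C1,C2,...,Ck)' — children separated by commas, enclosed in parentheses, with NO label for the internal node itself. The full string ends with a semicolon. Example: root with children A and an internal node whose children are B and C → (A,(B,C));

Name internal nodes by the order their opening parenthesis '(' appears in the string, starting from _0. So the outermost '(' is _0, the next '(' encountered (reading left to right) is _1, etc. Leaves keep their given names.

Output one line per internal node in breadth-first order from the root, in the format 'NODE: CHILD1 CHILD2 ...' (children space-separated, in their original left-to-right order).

Input: (A,((G,U,E),M,X,C));
Scanning left-to-right, naming '(' by encounter order:
  pos 0: '(' -> open internal node _0 (depth 1)
  pos 3: '(' -> open internal node _1 (depth 2)
  pos 4: '(' -> open internal node _2 (depth 3)
  pos 10: ')' -> close internal node _2 (now at depth 2)
  pos 17: ')' -> close internal node _1 (now at depth 1)
  pos 18: ')' -> close internal node _0 (now at depth 0)
Total internal nodes: 3
BFS adjacency from root:
  _0: A _1
  _1: _2 M X C
  _2: G U E

Answer: _0: A _1
_1: _2 M X C
_2: G U E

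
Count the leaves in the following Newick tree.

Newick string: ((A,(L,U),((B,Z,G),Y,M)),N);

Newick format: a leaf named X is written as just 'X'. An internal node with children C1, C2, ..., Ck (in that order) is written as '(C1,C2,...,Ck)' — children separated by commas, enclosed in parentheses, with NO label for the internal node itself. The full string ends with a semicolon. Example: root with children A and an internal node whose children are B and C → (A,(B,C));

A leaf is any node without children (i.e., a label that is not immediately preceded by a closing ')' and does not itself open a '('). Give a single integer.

Answer: 9

Derivation:
Newick: ((A,(L,U),((B,Z,G),Y,M)),N);
Scan left-to-right; a leaf is any maximal label run not followed by '(':
  pos 2: leaf 'A' → count = 1
  pos 5: leaf 'L' → count = 2
  pos 7: leaf 'U' → count = 3
  pos 12: leaf 'B' → count = 4
  pos 14: leaf 'Z' → count = 5
  pos 16: leaf 'G' → count = 6
  pos 19: leaf 'Y' → count = 7
  pos 21: leaf 'M' → count = 8
  pos 25: leaf 'N' → count = 9
Total leaves: 9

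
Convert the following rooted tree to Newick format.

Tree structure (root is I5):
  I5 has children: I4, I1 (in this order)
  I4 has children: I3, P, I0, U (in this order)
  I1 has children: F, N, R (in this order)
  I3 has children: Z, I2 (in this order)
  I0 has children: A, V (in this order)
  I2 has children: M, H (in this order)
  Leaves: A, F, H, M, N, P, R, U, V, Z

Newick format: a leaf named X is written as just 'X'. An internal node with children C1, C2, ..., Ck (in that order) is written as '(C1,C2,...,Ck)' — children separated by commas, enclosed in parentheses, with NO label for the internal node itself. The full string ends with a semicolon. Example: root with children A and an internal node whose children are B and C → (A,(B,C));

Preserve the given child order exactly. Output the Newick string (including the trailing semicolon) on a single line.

Answer: (((Z,(M,H)),P,(A,V),U),(F,N,R));

Derivation:
internal I5 with children ['I4', 'I1']
  internal I4 with children ['I3', 'P', 'I0', 'U']
    internal I3 with children ['Z', 'I2']
      leaf 'Z' → 'Z'
      internal I2 with children ['M', 'H']
        leaf 'M' → 'M'
        leaf 'H' → 'H'
      → '(M,H)'
    → '(Z,(M,H))'
    leaf 'P' → 'P'
    internal I0 with children ['A', 'V']
      leaf 'A' → 'A'
      leaf 'V' → 'V'
    → '(A,V)'
    leaf 'U' → 'U'
  → '((Z,(M,H)),P,(A,V),U)'
  internal I1 with children ['F', 'N', 'R']
    leaf 'F' → 'F'
    leaf 'N' → 'N'
    leaf 'R' → 'R'
  → '(F,N,R)'
→ '(((Z,(M,H)),P,(A,V),U),(F,N,R))'
Final: (((Z,(M,H)),P,(A,V),U),(F,N,R));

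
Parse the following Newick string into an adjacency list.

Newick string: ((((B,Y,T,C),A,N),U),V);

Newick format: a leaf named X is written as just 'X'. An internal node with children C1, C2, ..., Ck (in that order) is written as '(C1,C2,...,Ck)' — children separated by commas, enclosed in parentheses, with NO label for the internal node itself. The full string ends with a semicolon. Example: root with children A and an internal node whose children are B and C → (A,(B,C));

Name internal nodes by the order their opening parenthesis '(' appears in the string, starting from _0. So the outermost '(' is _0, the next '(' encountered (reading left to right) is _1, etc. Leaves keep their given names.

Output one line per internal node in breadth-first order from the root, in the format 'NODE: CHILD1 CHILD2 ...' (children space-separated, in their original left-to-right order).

Answer: _0: _1 V
_1: _2 U
_2: _3 A N
_3: B Y T C

Derivation:
Input: ((((B,Y,T,C),A,N),U),V);
Scanning left-to-right, naming '(' by encounter order:
  pos 0: '(' -> open internal node _0 (depth 1)
  pos 1: '(' -> open internal node _1 (depth 2)
  pos 2: '(' -> open internal node _2 (depth 3)
  pos 3: '(' -> open internal node _3 (depth 4)
  pos 11: ')' -> close internal node _3 (now at depth 3)
  pos 16: ')' -> close internal node _2 (now at depth 2)
  pos 19: ')' -> close internal node _1 (now at depth 1)
  pos 22: ')' -> close internal node _0 (now at depth 0)
Total internal nodes: 4
BFS adjacency from root:
  _0: _1 V
  _1: _2 U
  _2: _3 A N
  _3: B Y T C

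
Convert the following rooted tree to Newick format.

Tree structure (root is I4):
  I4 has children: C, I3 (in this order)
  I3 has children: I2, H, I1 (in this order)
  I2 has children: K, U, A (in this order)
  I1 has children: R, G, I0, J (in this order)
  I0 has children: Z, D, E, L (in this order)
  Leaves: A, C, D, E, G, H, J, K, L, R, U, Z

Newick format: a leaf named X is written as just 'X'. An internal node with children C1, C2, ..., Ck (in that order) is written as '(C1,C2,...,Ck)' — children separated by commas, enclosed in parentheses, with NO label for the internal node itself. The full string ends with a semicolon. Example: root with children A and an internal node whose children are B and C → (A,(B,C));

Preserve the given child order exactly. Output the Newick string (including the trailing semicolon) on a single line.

Answer: (C,((K,U,A),H,(R,G,(Z,D,E,L),J)));

Derivation:
internal I4 with children ['C', 'I3']
  leaf 'C' → 'C'
  internal I3 with children ['I2', 'H', 'I1']
    internal I2 with children ['K', 'U', 'A']
      leaf 'K' → 'K'
      leaf 'U' → 'U'
      leaf 'A' → 'A'
    → '(K,U,A)'
    leaf 'H' → 'H'
    internal I1 with children ['R', 'G', 'I0', 'J']
      leaf 'R' → 'R'
      leaf 'G' → 'G'
      internal I0 with children ['Z', 'D', 'E', 'L']
        leaf 'Z' → 'Z'
        leaf 'D' → 'D'
        leaf 'E' → 'E'
        leaf 'L' → 'L'
      → '(Z,D,E,L)'
      leaf 'J' → 'J'
    → '(R,G,(Z,D,E,L),J)'
  → '((K,U,A),H,(R,G,(Z,D,E,L),J))'
→ '(C,((K,U,A),H,(R,G,(Z,D,E,L),J)))'
Final: (C,((K,U,A),H,(R,G,(Z,D,E,L),J)));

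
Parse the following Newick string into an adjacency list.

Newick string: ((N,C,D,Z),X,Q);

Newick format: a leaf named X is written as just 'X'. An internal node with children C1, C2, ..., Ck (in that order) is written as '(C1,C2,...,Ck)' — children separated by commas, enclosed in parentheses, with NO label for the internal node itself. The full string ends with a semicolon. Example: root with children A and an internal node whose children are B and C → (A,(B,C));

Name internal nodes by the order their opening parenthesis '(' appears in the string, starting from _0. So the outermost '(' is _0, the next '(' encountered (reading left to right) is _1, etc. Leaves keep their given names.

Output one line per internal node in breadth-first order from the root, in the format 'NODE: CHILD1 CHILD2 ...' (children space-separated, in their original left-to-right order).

Input: ((N,C,D,Z),X,Q);
Scanning left-to-right, naming '(' by encounter order:
  pos 0: '(' -> open internal node _0 (depth 1)
  pos 1: '(' -> open internal node _1 (depth 2)
  pos 9: ')' -> close internal node _1 (now at depth 1)
  pos 14: ')' -> close internal node _0 (now at depth 0)
Total internal nodes: 2
BFS adjacency from root:
  _0: _1 X Q
  _1: N C D Z

Answer: _0: _1 X Q
_1: N C D Z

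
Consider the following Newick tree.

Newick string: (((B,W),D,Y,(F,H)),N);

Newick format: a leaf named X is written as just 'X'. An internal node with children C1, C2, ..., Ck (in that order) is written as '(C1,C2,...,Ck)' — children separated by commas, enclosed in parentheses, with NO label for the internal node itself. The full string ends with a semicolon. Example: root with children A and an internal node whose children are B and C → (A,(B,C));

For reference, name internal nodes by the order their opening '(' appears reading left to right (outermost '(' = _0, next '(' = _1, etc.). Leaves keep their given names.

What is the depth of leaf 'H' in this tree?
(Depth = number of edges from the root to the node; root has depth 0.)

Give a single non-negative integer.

Newick: (((B,W),D,Y,(F,H)),N);
Naming internals by '(' encounter order: outermost '(' = _0, next = _1, ...
Query node: H
Path from root: _0 -> _1 -> _3 -> H
Depth of H: 3 (number of edges from root)

Answer: 3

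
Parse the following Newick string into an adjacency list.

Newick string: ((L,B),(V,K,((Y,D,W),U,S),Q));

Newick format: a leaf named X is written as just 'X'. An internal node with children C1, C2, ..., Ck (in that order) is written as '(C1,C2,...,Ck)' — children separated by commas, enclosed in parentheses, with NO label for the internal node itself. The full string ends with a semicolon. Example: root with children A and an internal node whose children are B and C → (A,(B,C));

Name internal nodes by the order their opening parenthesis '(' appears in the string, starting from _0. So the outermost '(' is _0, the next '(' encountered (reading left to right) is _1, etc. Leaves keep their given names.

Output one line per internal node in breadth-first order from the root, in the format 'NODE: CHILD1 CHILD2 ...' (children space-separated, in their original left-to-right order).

Answer: _0: _1 _2
_1: L B
_2: V K _3 Q
_3: _4 U S
_4: Y D W

Derivation:
Input: ((L,B),(V,K,((Y,D,W),U,S),Q));
Scanning left-to-right, naming '(' by encounter order:
  pos 0: '(' -> open internal node _0 (depth 1)
  pos 1: '(' -> open internal node _1 (depth 2)
  pos 5: ')' -> close internal node _1 (now at depth 1)
  pos 7: '(' -> open internal node _2 (depth 2)
  pos 12: '(' -> open internal node _3 (depth 3)
  pos 13: '(' -> open internal node _4 (depth 4)
  pos 19: ')' -> close internal node _4 (now at depth 3)
  pos 24: ')' -> close internal node _3 (now at depth 2)
  pos 27: ')' -> close internal node _2 (now at depth 1)
  pos 28: ')' -> close internal node _0 (now at depth 0)
Total internal nodes: 5
BFS adjacency from root:
  _0: _1 _2
  _1: L B
  _2: V K _3 Q
  _3: _4 U S
  _4: Y D W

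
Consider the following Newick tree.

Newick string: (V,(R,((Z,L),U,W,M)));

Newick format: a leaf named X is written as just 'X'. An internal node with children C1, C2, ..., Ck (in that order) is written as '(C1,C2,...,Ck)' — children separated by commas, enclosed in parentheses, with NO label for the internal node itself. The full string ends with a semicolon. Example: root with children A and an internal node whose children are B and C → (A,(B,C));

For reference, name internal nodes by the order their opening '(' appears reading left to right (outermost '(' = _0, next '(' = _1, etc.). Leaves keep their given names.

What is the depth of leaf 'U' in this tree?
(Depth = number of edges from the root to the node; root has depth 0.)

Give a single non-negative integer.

Answer: 3

Derivation:
Newick: (V,(R,((Z,L),U,W,M)));
Naming internals by '(' encounter order: outermost '(' = _0, next = _1, ...
Query node: U
Path from root: _0 -> _1 -> _2 -> U
Depth of U: 3 (number of edges from root)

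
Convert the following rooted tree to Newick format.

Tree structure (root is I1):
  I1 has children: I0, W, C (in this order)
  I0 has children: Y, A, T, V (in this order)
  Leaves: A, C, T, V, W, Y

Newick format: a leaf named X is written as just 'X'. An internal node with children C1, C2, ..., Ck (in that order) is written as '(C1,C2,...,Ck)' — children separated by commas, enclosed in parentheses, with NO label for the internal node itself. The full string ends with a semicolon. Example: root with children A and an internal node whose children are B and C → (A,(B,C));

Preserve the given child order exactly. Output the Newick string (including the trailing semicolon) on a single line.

internal I1 with children ['I0', 'W', 'C']
  internal I0 with children ['Y', 'A', 'T', 'V']
    leaf 'Y' → 'Y'
    leaf 'A' → 'A'
    leaf 'T' → 'T'
    leaf 'V' → 'V'
  → '(Y,A,T,V)'
  leaf 'W' → 'W'
  leaf 'C' → 'C'
→ '((Y,A,T,V),W,C)'
Final: ((Y,A,T,V),W,C);

Answer: ((Y,A,T,V),W,C);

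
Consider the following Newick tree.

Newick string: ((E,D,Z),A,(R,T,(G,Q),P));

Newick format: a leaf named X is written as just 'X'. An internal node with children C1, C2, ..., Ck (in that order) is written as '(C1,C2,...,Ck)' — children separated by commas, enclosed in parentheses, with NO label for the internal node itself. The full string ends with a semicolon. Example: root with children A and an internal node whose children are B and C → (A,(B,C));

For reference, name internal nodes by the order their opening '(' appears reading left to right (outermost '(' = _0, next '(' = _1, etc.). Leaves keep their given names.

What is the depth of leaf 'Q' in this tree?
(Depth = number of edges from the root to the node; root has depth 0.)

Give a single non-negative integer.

Newick: ((E,D,Z),A,(R,T,(G,Q),P));
Naming internals by '(' encounter order: outermost '(' = _0, next = _1, ...
Query node: Q
Path from root: _0 -> _2 -> _3 -> Q
Depth of Q: 3 (number of edges from root)

Answer: 3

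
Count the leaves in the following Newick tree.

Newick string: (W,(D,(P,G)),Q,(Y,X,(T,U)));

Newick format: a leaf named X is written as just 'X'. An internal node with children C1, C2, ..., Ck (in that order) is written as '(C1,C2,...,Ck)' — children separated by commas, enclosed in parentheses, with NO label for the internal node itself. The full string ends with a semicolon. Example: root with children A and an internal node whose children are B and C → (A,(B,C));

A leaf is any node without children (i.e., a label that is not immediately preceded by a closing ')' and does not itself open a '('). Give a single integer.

Newick: (W,(D,(P,G)),Q,(Y,X,(T,U)));
Scan left-to-right; a leaf is any maximal label run not followed by '(':
  pos 1: leaf 'W' → count = 1
  pos 4: leaf 'D' → count = 2
  pos 7: leaf 'P' → count = 3
  pos 9: leaf 'G' → count = 4
  pos 13: leaf 'Q' → count = 5
  pos 16: leaf 'Y' → count = 6
  pos 18: leaf 'X' → count = 7
  pos 21: leaf 'T' → count = 8
  pos 23: leaf 'U' → count = 9
Total leaves: 9

Answer: 9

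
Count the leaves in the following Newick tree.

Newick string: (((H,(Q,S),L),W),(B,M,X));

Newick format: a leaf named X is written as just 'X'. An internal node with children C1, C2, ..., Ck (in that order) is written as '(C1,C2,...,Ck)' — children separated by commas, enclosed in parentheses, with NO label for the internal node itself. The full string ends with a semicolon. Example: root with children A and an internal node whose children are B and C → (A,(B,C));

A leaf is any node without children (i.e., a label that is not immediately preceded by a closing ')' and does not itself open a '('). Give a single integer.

Answer: 8

Derivation:
Newick: (((H,(Q,S),L),W),(B,M,X));
Scan left-to-right; a leaf is any maximal label run not followed by '(':
  pos 3: leaf 'H' → count = 1
  pos 6: leaf 'Q' → count = 2
  pos 8: leaf 'S' → count = 3
  pos 11: leaf 'L' → count = 4
  pos 14: leaf 'W' → count = 5
  pos 18: leaf 'B' → count = 6
  pos 20: leaf 'M' → count = 7
  pos 22: leaf 'X' → count = 8
Total leaves: 8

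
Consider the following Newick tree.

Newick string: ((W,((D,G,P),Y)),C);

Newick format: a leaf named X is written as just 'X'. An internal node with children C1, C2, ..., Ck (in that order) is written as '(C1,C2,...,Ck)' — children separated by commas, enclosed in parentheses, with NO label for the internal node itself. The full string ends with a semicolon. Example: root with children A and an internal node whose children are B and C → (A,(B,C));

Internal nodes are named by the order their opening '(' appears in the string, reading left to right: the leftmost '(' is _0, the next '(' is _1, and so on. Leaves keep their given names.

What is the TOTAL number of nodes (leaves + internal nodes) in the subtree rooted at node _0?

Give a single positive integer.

Answer: 10

Derivation:
Newick: ((W,((D,G,P),Y)),C);
Locate _0: it is the '(' at position 0 (the 1st '(' reading left to right).
Query: subtree rooted at _0
_0: subtree_size = 1 + 9
  _1: subtree_size = 1 + 7
    W: subtree_size = 1 + 0
    _2: subtree_size = 1 + 5
      _3: subtree_size = 1 + 3
        D: subtree_size = 1 + 0
        G: subtree_size = 1 + 0
        P: subtree_size = 1 + 0
      Y: subtree_size = 1 + 0
  C: subtree_size = 1 + 0
Total subtree size of _0: 10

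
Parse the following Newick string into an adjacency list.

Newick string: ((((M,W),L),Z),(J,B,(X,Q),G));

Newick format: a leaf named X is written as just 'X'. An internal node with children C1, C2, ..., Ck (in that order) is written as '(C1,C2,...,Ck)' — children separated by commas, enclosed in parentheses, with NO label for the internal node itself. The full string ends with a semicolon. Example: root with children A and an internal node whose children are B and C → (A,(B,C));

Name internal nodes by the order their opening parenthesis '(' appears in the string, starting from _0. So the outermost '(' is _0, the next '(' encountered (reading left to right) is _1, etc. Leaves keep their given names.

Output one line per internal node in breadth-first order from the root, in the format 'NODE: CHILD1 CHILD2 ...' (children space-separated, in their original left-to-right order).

Answer: _0: _1 _4
_1: _2 Z
_4: J B _5 G
_2: _3 L
_5: X Q
_3: M W

Derivation:
Input: ((((M,W),L),Z),(J,B,(X,Q),G));
Scanning left-to-right, naming '(' by encounter order:
  pos 0: '(' -> open internal node _0 (depth 1)
  pos 1: '(' -> open internal node _1 (depth 2)
  pos 2: '(' -> open internal node _2 (depth 3)
  pos 3: '(' -> open internal node _3 (depth 4)
  pos 7: ')' -> close internal node _3 (now at depth 3)
  pos 10: ')' -> close internal node _2 (now at depth 2)
  pos 13: ')' -> close internal node _1 (now at depth 1)
  pos 15: '(' -> open internal node _4 (depth 2)
  pos 20: '(' -> open internal node _5 (depth 3)
  pos 24: ')' -> close internal node _5 (now at depth 2)
  pos 27: ')' -> close internal node _4 (now at depth 1)
  pos 28: ')' -> close internal node _0 (now at depth 0)
Total internal nodes: 6
BFS adjacency from root:
  _0: _1 _4
  _1: _2 Z
  _4: J B _5 G
  _2: _3 L
  _5: X Q
  _3: M W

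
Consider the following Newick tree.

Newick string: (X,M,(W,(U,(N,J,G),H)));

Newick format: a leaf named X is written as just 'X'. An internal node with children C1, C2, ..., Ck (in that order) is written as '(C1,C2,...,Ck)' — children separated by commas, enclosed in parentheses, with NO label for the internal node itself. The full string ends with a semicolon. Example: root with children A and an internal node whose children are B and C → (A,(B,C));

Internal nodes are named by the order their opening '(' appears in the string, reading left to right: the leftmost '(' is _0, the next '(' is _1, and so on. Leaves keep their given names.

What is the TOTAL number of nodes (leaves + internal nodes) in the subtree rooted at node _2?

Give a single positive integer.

Newick: (X,M,(W,(U,(N,J,G),H)));
Locate _2: it is the '(' at position 8 (the 3rd '(' reading left to right).
Query: subtree rooted at _2
_2: subtree_size = 1 + 6
  U: subtree_size = 1 + 0
  _3: subtree_size = 1 + 3
    N: subtree_size = 1 + 0
    J: subtree_size = 1 + 0
    G: subtree_size = 1 + 0
  H: subtree_size = 1 + 0
Total subtree size of _2: 7

Answer: 7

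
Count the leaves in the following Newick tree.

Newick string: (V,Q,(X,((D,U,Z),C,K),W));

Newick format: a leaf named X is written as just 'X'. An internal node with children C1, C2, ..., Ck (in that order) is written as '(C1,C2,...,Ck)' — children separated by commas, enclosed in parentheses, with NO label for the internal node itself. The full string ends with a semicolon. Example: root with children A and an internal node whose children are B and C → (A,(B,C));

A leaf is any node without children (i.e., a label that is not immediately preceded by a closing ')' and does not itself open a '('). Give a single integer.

Answer: 9

Derivation:
Newick: (V,Q,(X,((D,U,Z),C,K),W));
Scan left-to-right; a leaf is any maximal label run not followed by '(':
  pos 1: leaf 'V' → count = 1
  pos 3: leaf 'Q' → count = 2
  pos 6: leaf 'X' → count = 3
  pos 10: leaf 'D' → count = 4
  pos 12: leaf 'U' → count = 5
  pos 14: leaf 'Z' → count = 6
  pos 17: leaf 'C' → count = 7
  pos 19: leaf 'K' → count = 8
  pos 22: leaf 'W' → count = 9
Total leaves: 9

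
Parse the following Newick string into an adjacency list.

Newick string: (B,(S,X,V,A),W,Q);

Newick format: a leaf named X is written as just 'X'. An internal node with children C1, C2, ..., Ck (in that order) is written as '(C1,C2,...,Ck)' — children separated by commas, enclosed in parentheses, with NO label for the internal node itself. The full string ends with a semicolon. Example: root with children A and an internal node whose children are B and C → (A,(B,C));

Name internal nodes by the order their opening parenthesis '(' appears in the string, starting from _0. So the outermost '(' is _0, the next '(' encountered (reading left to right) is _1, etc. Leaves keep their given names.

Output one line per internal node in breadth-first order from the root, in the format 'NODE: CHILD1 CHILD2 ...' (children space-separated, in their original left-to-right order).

Input: (B,(S,X,V,A),W,Q);
Scanning left-to-right, naming '(' by encounter order:
  pos 0: '(' -> open internal node _0 (depth 1)
  pos 3: '(' -> open internal node _1 (depth 2)
  pos 11: ')' -> close internal node _1 (now at depth 1)
  pos 16: ')' -> close internal node _0 (now at depth 0)
Total internal nodes: 2
BFS adjacency from root:
  _0: B _1 W Q
  _1: S X V A

Answer: _0: B _1 W Q
_1: S X V A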